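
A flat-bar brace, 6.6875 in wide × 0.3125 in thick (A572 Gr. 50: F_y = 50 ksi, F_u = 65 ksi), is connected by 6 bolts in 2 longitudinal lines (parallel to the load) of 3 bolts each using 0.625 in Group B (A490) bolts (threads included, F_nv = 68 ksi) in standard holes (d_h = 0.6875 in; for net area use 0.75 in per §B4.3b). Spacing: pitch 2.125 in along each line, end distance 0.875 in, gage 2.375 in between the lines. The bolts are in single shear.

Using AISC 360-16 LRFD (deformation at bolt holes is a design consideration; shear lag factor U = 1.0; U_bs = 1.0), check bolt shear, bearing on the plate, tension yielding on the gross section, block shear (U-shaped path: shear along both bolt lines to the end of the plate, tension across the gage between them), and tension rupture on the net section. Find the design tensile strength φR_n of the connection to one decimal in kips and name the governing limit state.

Bolt shear: A_b = π(0.625)²/4 = 0.3068 in². φR_n = 0.75 × 68 × 0.3068 × 6 × 1 = 93.9 kips.
Bearing (0.3125 in plate, F_u = 65 ksi): end bolts L_c = 0.875 − 0.6875/2 = 0.53125, R_n = min(1.2×0.53125×0.3125×65, 2.4×0.625×0.3125×65) = 12.949 kips/bolt; interior L_c = 2.125 − 0.6875 = 1.4375, R_n = 30.469 kips/bolt. φR_n = 0.75 × (2×12.949 + 4×30.469) = 110.8 kips.
Tension yield (gross): A_g = 6.6875×0.3125 = 2.0898 in². φR_n = 0.90 × 50 × 2.0898 = 94.0 kips.
Block shear: shear path 2×[0.875+2×2.125] = 2×5.125 in, A_gv = 3.2031, A_nv = 2×(5.125 − 2.5×0.75)×0.3125 = 2.0313 in²; tension across gage: (2.375 − 1×0.75)×0.3125 = 0.50781 in². R_n = min(0.6×65×2.0313, 0.6×50×3.2031) + 1.0×65×0.50781 = min(79.221, 96.093) + 33.008 = 112.23 kips. φR_n = 0.75 × 112.23 = 84.2 kips.
Tension rupture (net): A_n = (6.6875 − 2×0.75)×0.3125 = 1.6211 in² (U = 1.0, A_e = A_n). φR_n = 0.75 × 65 × 1.6211 = 79.0 kips.
Governing: min(93.9, 110.8, 94.0, 84.2, 79.0) = 79.0 kips → net-section rupture.

79.0 kips (net-section rupture governs)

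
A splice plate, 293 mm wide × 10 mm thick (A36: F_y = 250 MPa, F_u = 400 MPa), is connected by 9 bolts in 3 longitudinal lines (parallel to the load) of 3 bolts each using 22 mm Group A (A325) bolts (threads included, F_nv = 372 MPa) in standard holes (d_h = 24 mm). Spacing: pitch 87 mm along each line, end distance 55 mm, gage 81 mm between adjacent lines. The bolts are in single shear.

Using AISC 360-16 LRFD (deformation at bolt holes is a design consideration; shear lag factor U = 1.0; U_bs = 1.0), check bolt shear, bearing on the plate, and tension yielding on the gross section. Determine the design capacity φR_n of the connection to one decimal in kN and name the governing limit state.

Bolt shear: A_b = π(22)²/4 = 380.13 mm². φR_n = 0.75 × 372 × 380.13 × 9 × 1 = 954.5 kN.
Bearing (10 mm plate, F_u = 400 MPa): end bolts L_c = 55 − 24/2 = 43, R_n = min(1.2×43×10×400, 2.4×22×10×400) = 206.4 kN/bolt; interior L_c = 87 − 24 = 63, R_n = 211.2 kN/bolt. φR_n = 0.75 × (3×206.4 + 6×211.2) = 1414.8 kN.
Tension yield (gross): A_g = 293×10 = 2930 mm². φR_n = 0.90 × 250 × 2930 = 659.3 kN.
Governing: min(954.5, 1414.8, 659.3) = 659.3 kN → gross-section yield.

659.3 kN (gross-section yield governs)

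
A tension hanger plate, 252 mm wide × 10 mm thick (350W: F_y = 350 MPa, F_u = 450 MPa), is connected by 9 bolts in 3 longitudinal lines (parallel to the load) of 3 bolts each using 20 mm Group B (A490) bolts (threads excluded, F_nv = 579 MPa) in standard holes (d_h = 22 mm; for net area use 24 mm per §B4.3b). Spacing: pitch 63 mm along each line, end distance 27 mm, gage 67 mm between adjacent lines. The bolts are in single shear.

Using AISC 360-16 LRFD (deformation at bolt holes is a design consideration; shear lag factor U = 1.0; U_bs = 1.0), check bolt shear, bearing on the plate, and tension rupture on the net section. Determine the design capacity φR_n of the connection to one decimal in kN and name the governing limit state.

Bolt shear: A_b = π(20)²/4 = 314.16 mm². φR_n = 0.75 × 579 × 314.16 × 9 × 1 = 1227.8 kN.
Bearing (10 mm plate, F_u = 450 MPa): end bolts L_c = 27 − 22/2 = 16, R_n = min(1.2×16×10×450, 2.4×20×10×450) = 86.4 kN/bolt; interior L_c = 63 − 22 = 41, R_n = 216 kN/bolt. φR_n = 0.75 × (3×86.4 + 6×216) = 1166.4 kN.
Tension rupture (net): A_n = (252 − 3×24)×10 = 1800 mm² (U = 1.0, A_e = A_n). φR_n = 0.75 × 450 × 1800 = 607.5 kN.
Governing: min(1227.8, 1166.4, 607.5) = 607.5 kN → net-section rupture.

607.5 kN (net-section rupture governs)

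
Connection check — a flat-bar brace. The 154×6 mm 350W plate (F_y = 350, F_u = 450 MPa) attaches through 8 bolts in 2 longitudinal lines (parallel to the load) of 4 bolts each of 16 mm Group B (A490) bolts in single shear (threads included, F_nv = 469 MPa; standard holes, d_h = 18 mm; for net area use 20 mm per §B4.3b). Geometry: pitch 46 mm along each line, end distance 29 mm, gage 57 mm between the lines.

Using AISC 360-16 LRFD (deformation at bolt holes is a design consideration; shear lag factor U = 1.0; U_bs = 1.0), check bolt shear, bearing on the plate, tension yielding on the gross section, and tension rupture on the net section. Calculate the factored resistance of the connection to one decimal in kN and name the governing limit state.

230.9 kN (net-section rupture governs)

Bolt shear: A_b = π(16)²/4 = 201.06 mm². φR_n = 0.75 × 469 × 201.06 × 8 × 1 = 565.8 kN.
Bearing (6 mm plate, F_u = 450 MPa): end bolts L_c = 29 − 18/2 = 20, R_n = min(1.2×20×6×450, 2.4×16×6×450) = 64.8 kN/bolt; interior L_c = 46 − 18 = 28, R_n = 90.72 kN/bolt. φR_n = 0.75 × (2×64.8 + 6×90.72) = 505.4 kN.
Tension yield (gross): A_g = 154×6 = 924 mm². φR_n = 0.90 × 350 × 924 = 291.1 kN.
Tension rupture (net): A_n = (154 − 2×20)×6 = 684 mm² (U = 1.0, A_e = A_n). φR_n = 0.75 × 450 × 684 = 230.9 kN.
Governing: min(565.8, 505.4, 291.1, 230.9) = 230.9 kN → net-section rupture.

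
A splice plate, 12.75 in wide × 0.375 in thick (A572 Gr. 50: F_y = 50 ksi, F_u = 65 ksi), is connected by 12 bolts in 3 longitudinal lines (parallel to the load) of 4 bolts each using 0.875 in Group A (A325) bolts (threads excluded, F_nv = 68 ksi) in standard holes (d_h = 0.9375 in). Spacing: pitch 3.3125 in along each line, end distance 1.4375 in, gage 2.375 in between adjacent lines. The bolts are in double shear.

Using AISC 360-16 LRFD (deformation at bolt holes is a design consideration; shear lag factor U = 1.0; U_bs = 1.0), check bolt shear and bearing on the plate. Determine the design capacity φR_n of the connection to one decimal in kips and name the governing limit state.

Bolt shear: A_b = π(0.875)²/4 = 0.60132 in². φR_n = 0.75 × 68 × 0.60132 × 12 × 2 = 736.0 kips.
Bearing (0.375 in plate, F_u = 65 ksi): end bolts L_c = 1.4375 − 0.9375/2 = 0.96875, R_n = min(1.2×0.96875×0.375×65, 2.4×0.875×0.375×65) = 28.336 kips/bolt; interior L_c = 3.3125 − 0.9375 = 2.375, R_n = 51.188 kips/bolt. φR_n = 0.75 × (3×28.336 + 9×51.188) = 409.3 kips.
Governing: min(736.0, 409.3) = 409.3 kips → bearing.

409.3 kips (bearing governs)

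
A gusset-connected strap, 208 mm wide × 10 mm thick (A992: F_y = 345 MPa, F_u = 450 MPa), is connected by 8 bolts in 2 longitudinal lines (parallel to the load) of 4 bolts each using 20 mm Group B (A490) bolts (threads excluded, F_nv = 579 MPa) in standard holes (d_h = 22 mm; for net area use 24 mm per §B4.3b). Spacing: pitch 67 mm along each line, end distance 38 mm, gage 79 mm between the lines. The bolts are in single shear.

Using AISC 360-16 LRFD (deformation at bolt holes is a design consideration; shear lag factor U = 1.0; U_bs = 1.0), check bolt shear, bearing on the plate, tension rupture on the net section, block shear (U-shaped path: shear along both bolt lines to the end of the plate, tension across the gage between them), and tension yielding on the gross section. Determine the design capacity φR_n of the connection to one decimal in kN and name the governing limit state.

Bolt shear: A_b = π(20)²/4 = 314.16 mm². φR_n = 0.75 × 579 × 314.16 × 8 × 1 = 1091.4 kN.
Bearing (10 mm plate, F_u = 450 MPa): end bolts L_c = 38 − 22/2 = 27, R_n = min(1.2×27×10×450, 2.4×20×10×450) = 145.8 kN/bolt; interior L_c = 67 − 22 = 45, R_n = 216 kN/bolt. φR_n = 0.75 × (2×145.8 + 6×216) = 1190.7 kN.
Tension rupture (net): A_n = (208 − 2×24)×10 = 1600 mm² (U = 1.0, A_e = A_n). φR_n = 0.75 × 450 × 1600 = 540.0 kN.
Block shear: shear path 2×[38+3×67] = 2×239 mm, A_gv = 4780, A_nv = 2×(239 − 3.5×24)×10 = 3100 mm²; tension across gage: (79 − 1×24)×10 = 550 mm². R_n = min(0.6×450×3100, 0.6×345×4780) + 1.0×450×550 = min(837, 989.46) + 247.5 = 1084.5 kN. φR_n = 0.75 × 1084.5 = 813.4 kN.
Tension yield (gross): A_g = 208×10 = 2080 mm². φR_n = 0.90 × 345 × 2080 = 645.8 kN.
Governing: min(1091.4, 1190.7, 540.0, 813.4, 645.8) = 540.0 kN → net-section rupture.

540.0 kN (net-section rupture governs)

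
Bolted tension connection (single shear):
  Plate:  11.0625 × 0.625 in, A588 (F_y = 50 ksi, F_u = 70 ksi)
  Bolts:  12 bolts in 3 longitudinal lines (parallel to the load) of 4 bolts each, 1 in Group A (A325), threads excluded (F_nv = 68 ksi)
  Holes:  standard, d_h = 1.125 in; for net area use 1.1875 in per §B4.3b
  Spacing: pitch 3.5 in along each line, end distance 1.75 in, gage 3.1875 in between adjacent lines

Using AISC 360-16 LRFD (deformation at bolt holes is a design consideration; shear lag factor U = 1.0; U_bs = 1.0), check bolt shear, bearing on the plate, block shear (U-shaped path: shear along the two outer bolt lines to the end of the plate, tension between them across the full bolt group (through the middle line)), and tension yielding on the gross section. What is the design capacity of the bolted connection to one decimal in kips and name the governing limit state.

311.1 kips (gross-section yield governs)

Bolt shear: A_b = π(1)²/4 = 0.7854 in². φR_n = 0.75 × 68 × 0.7854 × 12 × 1 = 480.7 kips.
Bearing (0.625 in plate, F_u = 70 ksi): end bolts L_c = 1.75 − 1.125/2 = 1.1875, R_n = min(1.2×1.1875×0.625×70, 2.4×1×0.625×70) = 62.344 kips/bolt; interior L_c = 3.5 − 1.125 = 2.375, R_n = 105 kips/bolt. φR_n = 0.75 × (3×62.344 + 9×105) = 849.0 kips.
Block shear: shear path 2×[1.75+3×3.5] = 2×12.25 in, A_gv = 15.313, A_nv = 2×(12.25 − 3.5×1.1875)×0.625 = 10.117 in²; tension across gage: (6.375 − 2×1.1875)×0.625 = 2.5 in². R_n = min(0.6×70×10.117, 0.6×50×15.313) + 1.0×70×2.5 = min(424.91, 459.39) + 175 = 599.91 kips. φR_n = 0.75 × 599.91 = 449.9 kips.
Tension yield (gross): A_g = 11.0625×0.625 = 6.9141 in². φR_n = 0.90 × 50 × 6.9141 = 311.1 kips.
Governing: min(480.7, 849.0, 449.9, 311.1) = 311.1 kips → gross-section yield.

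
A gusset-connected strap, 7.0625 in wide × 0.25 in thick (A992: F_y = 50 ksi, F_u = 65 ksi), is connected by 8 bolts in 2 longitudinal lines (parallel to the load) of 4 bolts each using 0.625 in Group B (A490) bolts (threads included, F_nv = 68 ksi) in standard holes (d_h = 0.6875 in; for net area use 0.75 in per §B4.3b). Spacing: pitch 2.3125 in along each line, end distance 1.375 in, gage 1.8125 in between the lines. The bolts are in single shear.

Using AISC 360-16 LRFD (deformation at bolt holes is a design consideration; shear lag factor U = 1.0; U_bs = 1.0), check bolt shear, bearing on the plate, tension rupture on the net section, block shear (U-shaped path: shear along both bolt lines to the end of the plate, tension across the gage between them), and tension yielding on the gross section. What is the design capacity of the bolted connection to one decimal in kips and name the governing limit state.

67.8 kips (net-section rupture governs)

Bolt shear: A_b = π(0.625)²/4 = 0.3068 in². φR_n = 0.75 × 68 × 0.3068 × 8 × 1 = 125.2 kips.
Bearing (0.25 in plate, F_u = 65 ksi): end bolts L_c = 1.375 − 0.6875/2 = 1.03125, R_n = min(1.2×1.03125×0.25×65, 2.4×0.625×0.25×65) = 20.109 kips/bolt; interior L_c = 2.3125 − 0.6875 = 1.625, R_n = 24.375 kips/bolt. φR_n = 0.75 × (2×20.109 + 6×24.375) = 139.9 kips.
Tension rupture (net): A_n = (7.0625 − 2×0.75)×0.25 = 1.3906 in² (U = 1.0, A_e = A_n). φR_n = 0.75 × 65 × 1.3906 = 67.8 kips.
Block shear: shear path 2×[1.375+3×2.3125] = 2×8.3125 in, A_gv = 4.1563, A_nv = 2×(8.3125 − 3.5×0.75)×0.25 = 2.8438 in²; tension across gage: (1.8125 − 1×0.75)×0.25 = 0.26563 in². R_n = min(0.6×65×2.8438, 0.6×50×4.1563) + 1.0×65×0.26563 = min(110.91, 124.69) + 17.266 = 128.18 kips. φR_n = 0.75 × 128.18 = 96.1 kips.
Tension yield (gross): A_g = 7.0625×0.25 = 1.7656 in². φR_n = 0.90 × 50 × 1.7656 = 79.5 kips.
Governing: min(125.2, 139.9, 67.8, 96.1, 79.5) = 67.8 kips → net-section rupture.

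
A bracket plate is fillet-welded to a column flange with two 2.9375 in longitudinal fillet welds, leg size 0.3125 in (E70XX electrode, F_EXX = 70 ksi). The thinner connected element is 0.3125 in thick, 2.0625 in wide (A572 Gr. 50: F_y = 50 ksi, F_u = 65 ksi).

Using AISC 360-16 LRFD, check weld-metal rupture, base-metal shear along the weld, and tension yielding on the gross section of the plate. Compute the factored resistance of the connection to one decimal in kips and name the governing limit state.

Weld metal: throat = 0.707×0.3125 = 0.22094 in, L = 2×2.9375 = 5.875 in. φR_n = 0.75 × 0.6 × 70 × 0.22094 × 5.875 = 40.9 kips.
Base metal shear (0.3125 in plate): yield φR_n = 1.0×0.6×50×0.3125×5.875 = 55.1 kips; rupture φR_n = 0.75×0.6×65×0.3125×5.875 = 53.7 kips; take 53.7 kips (rupture).
Tension yield (gross): A_g = 2.0625×0.3125 = 0.64453 in². φR_n = 0.90 × 50 × 0.64453 = 29.0 kips.
Governing: min(40.9, 53.7, 29.0) = 29.0 kips → gross-section yield.

29.0 kips (gross-section yield governs)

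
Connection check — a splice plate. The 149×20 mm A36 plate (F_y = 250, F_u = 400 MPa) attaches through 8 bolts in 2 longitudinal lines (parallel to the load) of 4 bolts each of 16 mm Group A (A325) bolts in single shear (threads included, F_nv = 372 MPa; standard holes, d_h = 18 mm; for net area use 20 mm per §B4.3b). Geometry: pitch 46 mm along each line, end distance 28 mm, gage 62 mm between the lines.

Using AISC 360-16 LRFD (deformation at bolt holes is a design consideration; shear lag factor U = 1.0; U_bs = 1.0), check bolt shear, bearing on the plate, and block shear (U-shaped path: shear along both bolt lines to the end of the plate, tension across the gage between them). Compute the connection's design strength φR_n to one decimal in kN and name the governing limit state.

448.8 kN (bolt shear governs)

Bolt shear: A_b = π(16)²/4 = 201.06 mm². φR_n = 0.75 × 372 × 201.06 × 8 × 1 = 448.8 kN.
Bearing (20 mm plate, F_u = 400 MPa): end bolts L_c = 28 − 18/2 = 19, R_n = min(1.2×19×20×400, 2.4×16×20×400) = 182.4 kN/bolt; interior L_c = 46 − 18 = 28, R_n = 268.8 kN/bolt. φR_n = 0.75 × (2×182.4 + 6×268.8) = 1483.2 kN.
Block shear: shear path 2×[28+3×46] = 2×166 mm, A_gv = 6640, A_nv = 2×(166 − 3.5×20)×20 = 3840 mm²; tension across gage: (62 − 1×20)×20 = 840 mm². R_n = min(0.6×400×3840, 0.6×250×6640) + 1.0×400×840 = min(921.6, 996) + 336 = 1257.6 kN. φR_n = 0.75 × 1257.6 = 943.2 kN.
Governing: min(448.8, 1483.2, 943.2) = 448.8 kN → bolt shear.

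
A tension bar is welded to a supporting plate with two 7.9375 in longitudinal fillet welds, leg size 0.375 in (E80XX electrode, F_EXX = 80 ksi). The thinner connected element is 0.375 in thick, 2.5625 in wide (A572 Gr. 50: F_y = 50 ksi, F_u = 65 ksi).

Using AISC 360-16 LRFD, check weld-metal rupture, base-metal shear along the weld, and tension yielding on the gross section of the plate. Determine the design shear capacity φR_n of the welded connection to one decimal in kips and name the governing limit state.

Weld metal: throat = 0.707×0.375 = 0.26513 in, L = 2×7.9375 = 15.875 in. φR_n = 0.75 × 0.6 × 80 × 0.26513 × 15.875 = 151.5 kips.
Base metal shear (0.375 in plate): yield φR_n = 1.0×0.6×50×0.375×15.875 = 178.6 kips; rupture φR_n = 0.75×0.6×65×0.375×15.875 = 174.1 kips; take 174.1 kips (rupture).
Tension yield (gross): A_g = 2.5625×0.375 = 0.96094 in². φR_n = 0.90 × 50 × 0.96094 = 43.2 kips.
Governing: min(151.5, 174.1, 43.2) = 43.2 kips → gross-section yield.

43.2 kips (gross-section yield governs)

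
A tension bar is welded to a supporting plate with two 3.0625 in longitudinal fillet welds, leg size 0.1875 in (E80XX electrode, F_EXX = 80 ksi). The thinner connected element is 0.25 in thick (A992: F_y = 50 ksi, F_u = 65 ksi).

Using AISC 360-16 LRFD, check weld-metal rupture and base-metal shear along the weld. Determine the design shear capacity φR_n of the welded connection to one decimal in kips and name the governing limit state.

Weld metal: throat = 0.707×0.1875 = 0.13256 in, L = 2×3.0625 = 6.125 in. φR_n = 0.75 × 0.6 × 80 × 0.13256 × 6.125 = 29.2 kips.
Base metal shear (0.25 in plate): yield φR_n = 1.0×0.6×50×0.25×6.125 = 45.9 kips; rupture φR_n = 0.75×0.6×65×0.25×6.125 = 44.8 kips; take 44.8 kips (rupture).
Governing: min(29.2, 44.8) = 29.2 kips → weld metal.

29.2 kips (weld metal governs)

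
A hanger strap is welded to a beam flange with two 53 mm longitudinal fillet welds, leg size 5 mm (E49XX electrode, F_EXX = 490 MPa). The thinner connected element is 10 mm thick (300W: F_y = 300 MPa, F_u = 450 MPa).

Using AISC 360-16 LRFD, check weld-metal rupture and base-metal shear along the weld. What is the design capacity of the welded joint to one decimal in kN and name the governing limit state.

Weld metal: throat = 0.707×5 = 3.535 mm, L = 2×53 = 106 mm. φR_n = 0.75 × 0.6 × 490 × 3.535 × 106 = 82.6 kN.
Base metal shear (10 mm plate): yield φR_n = 1.0×0.6×300×10×106 = 190.8 kN; rupture φR_n = 0.75×0.6×450×10×106 = 214.7 kN; take 190.8 kN (yield).
Governing: min(82.6, 190.8) = 82.6 kN → weld metal.

82.6 kN (weld metal governs)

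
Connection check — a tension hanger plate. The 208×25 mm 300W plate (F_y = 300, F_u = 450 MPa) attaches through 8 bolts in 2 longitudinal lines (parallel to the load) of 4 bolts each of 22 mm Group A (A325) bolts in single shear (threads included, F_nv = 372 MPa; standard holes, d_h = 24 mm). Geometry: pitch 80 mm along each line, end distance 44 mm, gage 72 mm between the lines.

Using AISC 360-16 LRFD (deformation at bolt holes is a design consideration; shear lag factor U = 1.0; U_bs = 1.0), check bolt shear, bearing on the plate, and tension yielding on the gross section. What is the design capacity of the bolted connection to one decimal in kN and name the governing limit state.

848.5 kN (bolt shear governs)

Bolt shear: A_b = π(22)²/4 = 380.13 mm². φR_n = 0.75 × 372 × 380.13 × 8 × 1 = 848.5 kN.
Bearing (25 mm plate, F_u = 450 MPa): end bolts L_c = 44 − 24/2 = 32, R_n = min(1.2×32×25×450, 2.4×22×25×450) = 432 kN/bolt; interior L_c = 80 − 24 = 56, R_n = 594 kN/bolt. φR_n = 0.75 × (2×432 + 6×594) = 3321.0 kN.
Tension yield (gross): A_g = 208×25 = 5200 mm². φR_n = 0.90 × 300 × 5200 = 1404.0 kN.
Governing: min(848.5, 3321.0, 1404.0) = 848.5 kN → bolt shear.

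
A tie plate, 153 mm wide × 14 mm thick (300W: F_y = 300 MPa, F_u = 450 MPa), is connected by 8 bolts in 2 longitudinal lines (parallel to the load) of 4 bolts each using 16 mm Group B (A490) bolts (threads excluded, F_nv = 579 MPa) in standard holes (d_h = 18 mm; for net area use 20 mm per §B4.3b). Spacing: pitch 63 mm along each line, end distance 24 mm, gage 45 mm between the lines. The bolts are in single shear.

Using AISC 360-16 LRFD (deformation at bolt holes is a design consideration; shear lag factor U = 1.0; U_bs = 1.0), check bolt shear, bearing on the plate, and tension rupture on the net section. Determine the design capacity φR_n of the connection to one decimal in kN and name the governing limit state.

Bolt shear: A_b = π(16)²/4 = 201.06 mm². φR_n = 0.75 × 579 × 201.06 × 8 × 1 = 698.5 kN.
Bearing (14 mm plate, F_u = 450 MPa): end bolts L_c = 24 − 18/2 = 15, R_n = min(1.2×15×14×450, 2.4×16×14×450) = 113.4 kN/bolt; interior L_c = 63 − 18 = 45, R_n = 241.92 kN/bolt. φR_n = 0.75 × (2×113.4 + 6×241.92) = 1258.7 kN.
Tension rupture (net): A_n = (153 − 2×20)×14 = 1582 mm² (U = 1.0, A_e = A_n). φR_n = 0.75 × 450 × 1582 = 533.9 kN.
Governing: min(698.5, 1258.7, 533.9) = 533.9 kN → net-section rupture.

533.9 kN (net-section rupture governs)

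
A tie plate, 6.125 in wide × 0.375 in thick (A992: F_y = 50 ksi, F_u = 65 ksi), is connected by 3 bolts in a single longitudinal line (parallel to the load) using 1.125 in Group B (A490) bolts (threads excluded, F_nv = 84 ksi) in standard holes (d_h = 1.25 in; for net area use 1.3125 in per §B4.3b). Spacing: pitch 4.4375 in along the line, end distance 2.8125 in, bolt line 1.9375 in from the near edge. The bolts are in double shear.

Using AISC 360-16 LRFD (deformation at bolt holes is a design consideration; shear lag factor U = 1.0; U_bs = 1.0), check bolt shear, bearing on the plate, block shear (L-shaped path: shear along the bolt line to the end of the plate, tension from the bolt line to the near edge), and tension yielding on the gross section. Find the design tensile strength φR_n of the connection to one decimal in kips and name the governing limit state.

103.4 kips (gross-section yield governs)

Bolt shear: A_b = π(1.125)²/4 = 0.99402 in². φR_n = 0.75 × 84 × 0.99402 × 3 × 2 = 375.7 kips.
Bearing (0.375 in plate, F_u = 65 ksi): end bolts L_c = 2.8125 − 1.25/2 = 2.1875, R_n = min(1.2×2.1875×0.375×65, 2.4×1.125×0.375×65) = 63.984 kips/bolt; interior L_c = 4.4375 − 1.25 = 3.1875, R_n = 65.813 kips/bolt. φR_n = 0.75 × (1×63.984 + 2×65.813) = 146.7 kips.
Block shear: shear path 1×[2.8125+2×4.4375] = 1×11.6875 in, A_gv = 4.3828, A_nv = 1×(11.6875 − 2.5×1.3125)×0.375 = 3.1523 in²; tension to near edge: (1.9375 − 0.5×1.3125)×0.375 = 0.48047 in². R_n = min(0.6×65×3.1523, 0.6×50×4.3828) + 1.0×65×0.48047 = min(122.94, 131.48) + 31.231 = 154.17 kips. φR_n = 0.75 × 154.17 = 115.6 kips.
Tension yield (gross): A_g = 6.125×0.375 = 2.2969 in². φR_n = 0.90 × 50 × 2.2969 = 103.4 kips.
Governing: min(375.7, 146.7, 115.6, 103.4) = 103.4 kips → gross-section yield.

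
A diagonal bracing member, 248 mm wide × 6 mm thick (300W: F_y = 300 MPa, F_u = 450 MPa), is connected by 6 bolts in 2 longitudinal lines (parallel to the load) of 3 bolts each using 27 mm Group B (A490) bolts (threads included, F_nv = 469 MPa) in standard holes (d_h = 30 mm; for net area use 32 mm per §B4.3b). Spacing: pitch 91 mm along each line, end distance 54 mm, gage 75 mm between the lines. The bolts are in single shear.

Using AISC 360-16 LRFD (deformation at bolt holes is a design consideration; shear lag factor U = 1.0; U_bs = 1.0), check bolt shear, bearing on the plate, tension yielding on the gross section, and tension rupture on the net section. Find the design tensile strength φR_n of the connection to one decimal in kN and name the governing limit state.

Bolt shear: A_b = π(27)²/4 = 572.56 mm². φR_n = 0.75 × 469 × 572.56 × 6 × 1 = 1208.4 kN.
Bearing (6 mm plate, F_u = 450 MPa): end bolts L_c = 54 − 30/2 = 39, R_n = min(1.2×39×6×450, 2.4×27×6×450) = 126.36 kN/bolt; interior L_c = 91 − 30 = 61, R_n = 174.96 kN/bolt. φR_n = 0.75 × (2×126.36 + 4×174.96) = 714.4 kN.
Tension yield (gross): A_g = 248×6 = 1488 mm². φR_n = 0.90 × 300 × 1488 = 401.8 kN.
Tension rupture (net): A_n = (248 − 2×32)×6 = 1104 mm² (U = 1.0, A_e = A_n). φR_n = 0.75 × 450 × 1104 = 372.6 kN.
Governing: min(1208.4, 714.4, 401.8, 372.6) = 372.6 kN → net-section rupture.

372.6 kN (net-section rupture governs)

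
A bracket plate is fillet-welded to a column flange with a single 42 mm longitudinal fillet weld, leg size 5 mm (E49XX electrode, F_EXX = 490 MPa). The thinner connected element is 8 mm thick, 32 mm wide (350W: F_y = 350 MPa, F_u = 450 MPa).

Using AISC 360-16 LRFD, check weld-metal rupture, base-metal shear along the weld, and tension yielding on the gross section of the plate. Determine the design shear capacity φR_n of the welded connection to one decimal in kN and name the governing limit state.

32.7 kN (weld metal governs)

Weld metal: throat = 0.707×5 = 3.535 mm, L = 42 mm. φR_n = 0.75 × 0.6 × 490 × 3.535 × 42 = 32.7 kN.
Base metal shear (8 mm plate): yield φR_n = 1.0×0.6×350×8×42 = 70.6 kN; rupture φR_n = 0.75×0.6×450×8×42 = 68.0 kN; take 68.0 kN (rupture).
Tension yield (gross): A_g = 32×8 = 256 mm². φR_n = 0.90 × 350 × 256 = 80.6 kN.
Governing: min(32.7, 68.0, 80.6) = 32.7 kN → weld metal.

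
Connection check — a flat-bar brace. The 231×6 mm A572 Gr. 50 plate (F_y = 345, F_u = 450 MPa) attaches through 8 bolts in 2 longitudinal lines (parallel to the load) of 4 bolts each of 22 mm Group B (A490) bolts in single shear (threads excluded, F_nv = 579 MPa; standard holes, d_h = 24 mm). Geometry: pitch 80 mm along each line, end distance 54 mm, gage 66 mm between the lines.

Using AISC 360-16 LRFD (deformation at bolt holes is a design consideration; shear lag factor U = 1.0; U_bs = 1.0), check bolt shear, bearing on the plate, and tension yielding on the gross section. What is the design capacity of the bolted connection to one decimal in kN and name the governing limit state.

430.4 kN (gross-section yield governs)

Bolt shear: A_b = π(22)²/4 = 380.13 mm². φR_n = 0.75 × 579 × 380.13 × 8 × 1 = 1320.6 kN.
Bearing (6 mm plate, F_u = 450 MPa): end bolts L_c = 54 − 24/2 = 42, R_n = min(1.2×42×6×450, 2.4×22×6×450) = 136.08 kN/bolt; interior L_c = 80 − 24 = 56, R_n = 142.56 kN/bolt. φR_n = 0.75 × (2×136.08 + 6×142.56) = 845.6 kN.
Tension yield (gross): A_g = 231×6 = 1386 mm². φR_n = 0.90 × 345 × 1386 = 430.4 kN.
Governing: min(1320.6, 845.6, 430.4) = 430.4 kN → gross-section yield.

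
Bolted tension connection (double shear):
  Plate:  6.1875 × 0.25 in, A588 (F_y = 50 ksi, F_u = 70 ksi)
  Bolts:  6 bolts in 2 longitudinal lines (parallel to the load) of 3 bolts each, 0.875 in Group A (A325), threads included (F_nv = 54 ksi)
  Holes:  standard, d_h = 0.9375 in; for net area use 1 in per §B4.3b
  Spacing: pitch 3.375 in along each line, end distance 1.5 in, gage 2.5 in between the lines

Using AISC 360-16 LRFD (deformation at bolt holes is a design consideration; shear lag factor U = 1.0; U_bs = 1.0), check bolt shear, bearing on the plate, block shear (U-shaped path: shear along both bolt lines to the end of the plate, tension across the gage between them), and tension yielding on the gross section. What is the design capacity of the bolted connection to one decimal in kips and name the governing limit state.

69.6 kips (gross-section yield governs)

Bolt shear: A_b = π(0.875)²/4 = 0.60132 in². φR_n = 0.75 × 54 × 0.60132 × 6 × 2 = 292.2 kips.
Bearing (0.25 in plate, F_u = 70 ksi): end bolts L_c = 1.5 − 0.9375/2 = 1.03125, R_n = min(1.2×1.03125×0.25×70, 2.4×0.875×0.25×70) = 21.656 kips/bolt; interior L_c = 3.375 − 0.9375 = 2.4375, R_n = 36.75 kips/bolt. φR_n = 0.75 × (2×21.656 + 4×36.75) = 142.7 kips.
Block shear: shear path 2×[1.5+2×3.375] = 2×8.25 in, A_gv = 4.125, A_nv = 2×(8.25 − 2.5×1)×0.25 = 2.875 in²; tension across gage: (2.5 − 1×1)×0.25 = 0.375 in². R_n = min(0.6×70×2.875, 0.6×50×4.125) + 1.0×70×0.375 = min(120.75, 123.75) + 26.25 = 147 kips. φR_n = 0.75 × 147 = 110.3 kips.
Tension yield (gross): A_g = 6.1875×0.25 = 1.5469 in². φR_n = 0.90 × 50 × 1.5469 = 69.6 kips.
Governing: min(292.2, 142.7, 110.3, 69.6) = 69.6 kips → gross-section yield.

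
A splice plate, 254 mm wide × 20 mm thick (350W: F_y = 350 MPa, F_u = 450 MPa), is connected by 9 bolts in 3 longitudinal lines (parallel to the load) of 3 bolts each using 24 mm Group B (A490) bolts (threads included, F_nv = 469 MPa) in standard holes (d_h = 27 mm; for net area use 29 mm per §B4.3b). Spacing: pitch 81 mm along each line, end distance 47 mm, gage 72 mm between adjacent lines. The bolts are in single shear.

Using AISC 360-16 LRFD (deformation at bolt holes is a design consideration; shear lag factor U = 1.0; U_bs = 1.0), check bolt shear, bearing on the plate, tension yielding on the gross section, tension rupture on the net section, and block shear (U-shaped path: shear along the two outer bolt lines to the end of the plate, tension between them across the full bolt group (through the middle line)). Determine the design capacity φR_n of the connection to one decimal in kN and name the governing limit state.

Bolt shear: A_b = π(24)²/4 = 452.39 mm². φR_n = 0.75 × 469 × 452.39 × 9 × 1 = 1432.2 kN.
Bearing (20 mm plate, F_u = 450 MPa): end bolts L_c = 47 − 27/2 = 33.5, R_n = min(1.2×33.5×20×450, 2.4×24×20×450) = 361.8 kN/bolt; interior L_c = 81 − 27 = 54, R_n = 518.4 kN/bolt. φR_n = 0.75 × (3×361.8 + 6×518.4) = 3146.9 kN.
Tension yield (gross): A_g = 254×20 = 5080 mm². φR_n = 0.90 × 350 × 5080 = 1600.2 kN.
Tension rupture (net): A_n = (254 − 3×29)×20 = 3340 mm² (U = 1.0, A_e = A_n). φR_n = 0.75 × 450 × 3340 = 1127.3 kN.
Block shear: shear path 2×[47+2×81] = 2×209 mm, A_gv = 8360, A_nv = 2×(209 − 2.5×29)×20 = 5460 mm²; tension across gage: (144 − 2×29)×20 = 1720 mm². R_n = min(0.6×450×5460, 0.6×350×8360) + 1.0×450×1720 = min(1474.2, 1755.6) + 774 = 2248.2 kN. φR_n = 0.75 × 2248.2 = 1686.2 kN.
Governing: min(1432.2, 3146.9, 1600.2, 1127.3, 1686.2) = 1127.3 kN → net-section rupture.

1127.3 kN (net-section rupture governs)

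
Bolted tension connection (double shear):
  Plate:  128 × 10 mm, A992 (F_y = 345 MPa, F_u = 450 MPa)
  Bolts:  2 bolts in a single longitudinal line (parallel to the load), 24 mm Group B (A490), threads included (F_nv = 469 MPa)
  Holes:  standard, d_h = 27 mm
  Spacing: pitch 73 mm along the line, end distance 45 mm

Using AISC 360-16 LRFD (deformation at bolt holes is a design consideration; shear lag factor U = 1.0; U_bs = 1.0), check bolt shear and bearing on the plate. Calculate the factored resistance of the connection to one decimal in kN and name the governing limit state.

313.9 kN (bearing governs)

Bolt shear: A_b = π(24)²/4 = 452.39 mm². φR_n = 0.75 × 469 × 452.39 × 2 × 2 = 636.5 kN.
Bearing (10 mm plate, F_u = 450 MPa): end bolts L_c = 45 − 27/2 = 31.5, R_n = min(1.2×31.5×10×450, 2.4×24×10×450) = 170.1 kN/bolt; interior L_c = 73 − 27 = 46, R_n = 248.4 kN/bolt. φR_n = 0.75 × (1×170.1 + 1×248.4) = 313.9 kN.
Governing: min(636.5, 313.9) = 313.9 kN → bearing.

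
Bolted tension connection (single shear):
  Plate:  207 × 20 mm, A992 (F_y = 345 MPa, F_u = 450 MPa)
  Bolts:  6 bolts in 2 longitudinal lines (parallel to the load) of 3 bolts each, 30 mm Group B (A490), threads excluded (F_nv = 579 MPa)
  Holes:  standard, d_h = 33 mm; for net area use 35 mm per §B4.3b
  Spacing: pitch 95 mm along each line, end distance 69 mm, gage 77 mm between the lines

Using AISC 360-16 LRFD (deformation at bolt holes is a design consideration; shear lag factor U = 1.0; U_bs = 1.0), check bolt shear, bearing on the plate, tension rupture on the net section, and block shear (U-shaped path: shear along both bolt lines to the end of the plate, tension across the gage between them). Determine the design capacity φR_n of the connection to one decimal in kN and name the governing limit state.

924.8 kN (net-section rupture governs)

Bolt shear: A_b = π(30)²/4 = 706.86 mm². φR_n = 0.75 × 579 × 706.86 × 6 × 1 = 1841.7 kN.
Bearing (20 mm plate, F_u = 450 MPa): end bolts L_c = 69 − 33/2 = 52.5, R_n = min(1.2×52.5×20×450, 2.4×30×20×450) = 567 kN/bolt; interior L_c = 95 − 33 = 62, R_n = 648 kN/bolt. φR_n = 0.75 × (2×567 + 4×648) = 2794.5 kN.
Tension rupture (net): A_n = (207 − 2×35)×20 = 2740 mm² (U = 1.0, A_e = A_n). φR_n = 0.75 × 450 × 2740 = 924.8 kN.
Block shear: shear path 2×[69+2×95] = 2×259 mm, A_gv = 10360, A_nv = 2×(259 − 2.5×35)×20 = 6860 mm²; tension across gage: (77 − 1×35)×20 = 840 mm². R_n = min(0.6×450×6860, 0.6×345×10360) + 1.0×450×840 = min(1852.2, 2144.5) + 378 = 2230.2 kN. φR_n = 0.75 × 2230.2 = 1672.7 kN.
Governing: min(1841.7, 2794.5, 924.8, 1672.7) = 924.8 kN → net-section rupture.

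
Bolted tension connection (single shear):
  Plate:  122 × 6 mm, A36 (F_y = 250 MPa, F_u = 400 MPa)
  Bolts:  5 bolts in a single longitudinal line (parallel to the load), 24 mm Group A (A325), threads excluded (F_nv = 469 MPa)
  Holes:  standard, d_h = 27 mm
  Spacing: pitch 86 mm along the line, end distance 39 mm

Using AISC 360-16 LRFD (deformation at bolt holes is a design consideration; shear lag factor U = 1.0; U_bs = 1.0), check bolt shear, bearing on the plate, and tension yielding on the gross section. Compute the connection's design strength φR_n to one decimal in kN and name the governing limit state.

164.7 kN (gross-section yield governs)

Bolt shear: A_b = π(24)²/4 = 452.39 mm². φR_n = 0.75 × 469 × 452.39 × 5 × 1 = 795.6 kN.
Bearing (6 mm plate, F_u = 400 MPa): end bolts L_c = 39 − 27/2 = 25.5, R_n = min(1.2×25.5×6×400, 2.4×24×6×400) = 73.44 kN/bolt; interior L_c = 86 − 27 = 59, R_n = 138.24 kN/bolt. φR_n = 0.75 × (1×73.44 + 4×138.24) = 469.8 kN.
Tension yield (gross): A_g = 122×6 = 732 mm². φR_n = 0.90 × 250 × 732 = 164.7 kN.
Governing: min(795.6, 469.8, 164.7) = 164.7 kN → gross-section yield.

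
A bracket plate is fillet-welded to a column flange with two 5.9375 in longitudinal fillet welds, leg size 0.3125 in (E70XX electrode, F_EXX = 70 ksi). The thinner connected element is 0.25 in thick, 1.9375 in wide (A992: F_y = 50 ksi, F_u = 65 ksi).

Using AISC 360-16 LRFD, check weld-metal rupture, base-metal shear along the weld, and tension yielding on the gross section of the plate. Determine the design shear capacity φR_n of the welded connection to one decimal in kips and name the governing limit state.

21.8 kips (gross-section yield governs)

Weld metal: throat = 0.707×0.3125 = 0.22094 in, L = 2×5.9375 = 11.875 in. φR_n = 0.75 × 0.6 × 70 × 0.22094 × 11.875 = 82.6 kips.
Base metal shear (0.25 in plate): yield φR_n = 1.0×0.6×50×0.25×11.875 = 89.1 kips; rupture φR_n = 0.75×0.6×65×0.25×11.875 = 86.8 kips; take 86.8 kips (rupture).
Tension yield (gross): A_g = 1.9375×0.25 = 0.48438 in². φR_n = 0.90 × 50 × 0.48438 = 21.8 kips.
Governing: min(82.6, 86.8, 21.8) = 21.8 kips → gross-section yield.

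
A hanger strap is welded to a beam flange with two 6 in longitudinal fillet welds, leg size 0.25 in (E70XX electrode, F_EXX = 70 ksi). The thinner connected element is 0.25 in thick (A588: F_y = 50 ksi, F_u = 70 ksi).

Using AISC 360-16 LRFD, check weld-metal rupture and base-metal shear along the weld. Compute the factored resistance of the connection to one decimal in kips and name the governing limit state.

Weld metal: throat = 0.707×0.25 = 0.17675 in, L = 2×6 = 12 in. φR_n = 0.75 × 0.6 × 70 × 0.17675 × 12 = 66.8 kips.
Base metal shear (0.25 in plate): yield φR_n = 1.0×0.6×50×0.25×12 = 90.0 kips; rupture φR_n = 0.75×0.6×70×0.25×12 = 94.5 kips; take 90.0 kips (yield).
Governing: min(66.8, 90.0) = 66.8 kips → weld metal.

66.8 kips (weld metal governs)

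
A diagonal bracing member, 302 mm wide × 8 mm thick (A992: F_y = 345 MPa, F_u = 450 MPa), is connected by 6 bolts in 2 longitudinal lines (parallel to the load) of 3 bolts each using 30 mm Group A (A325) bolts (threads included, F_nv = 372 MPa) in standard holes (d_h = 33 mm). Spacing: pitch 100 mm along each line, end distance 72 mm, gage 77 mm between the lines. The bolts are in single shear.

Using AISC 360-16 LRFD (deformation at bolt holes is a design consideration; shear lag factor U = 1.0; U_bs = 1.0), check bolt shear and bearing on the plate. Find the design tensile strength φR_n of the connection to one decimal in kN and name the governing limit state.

1137.2 kN (bearing governs)

Bolt shear: A_b = π(30)²/4 = 706.86 mm². φR_n = 0.75 × 372 × 706.86 × 6 × 1 = 1183.3 kN.
Bearing (8 mm plate, F_u = 450 MPa): end bolts L_c = 72 − 33/2 = 55.5, R_n = min(1.2×55.5×8×450, 2.4×30×8×450) = 239.76 kN/bolt; interior L_c = 100 − 33 = 67, R_n = 259.2 kN/bolt. φR_n = 0.75 × (2×239.76 + 4×259.2) = 1137.2 kN.
Governing: min(1183.3, 1137.2) = 1137.2 kN → bearing.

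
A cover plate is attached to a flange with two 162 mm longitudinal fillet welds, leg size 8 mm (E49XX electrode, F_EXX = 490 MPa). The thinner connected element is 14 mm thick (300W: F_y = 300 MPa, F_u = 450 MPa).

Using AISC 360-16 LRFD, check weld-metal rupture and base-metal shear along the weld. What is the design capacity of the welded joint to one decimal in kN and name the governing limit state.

Weld metal: throat = 0.707×8 = 5.656 mm, L = 2×162 = 324 mm. φR_n = 0.75 × 0.6 × 490 × 5.656 × 324 = 404.1 kN.
Base metal shear (14 mm plate): yield φR_n = 1.0×0.6×300×14×324 = 816.5 kN; rupture φR_n = 0.75×0.6×450×14×324 = 918.5 kN; take 816.5 kN (yield).
Governing: min(404.1, 816.5) = 404.1 kN → weld metal.

404.1 kN (weld metal governs)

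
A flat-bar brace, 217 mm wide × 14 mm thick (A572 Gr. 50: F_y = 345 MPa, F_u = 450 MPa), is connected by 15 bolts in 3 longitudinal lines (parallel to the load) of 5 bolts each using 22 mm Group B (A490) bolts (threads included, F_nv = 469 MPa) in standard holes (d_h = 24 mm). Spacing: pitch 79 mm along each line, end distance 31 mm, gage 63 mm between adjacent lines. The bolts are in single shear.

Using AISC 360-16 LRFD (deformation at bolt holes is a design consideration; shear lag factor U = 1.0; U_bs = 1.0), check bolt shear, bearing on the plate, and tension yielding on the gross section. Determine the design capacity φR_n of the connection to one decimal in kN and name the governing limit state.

Bolt shear: A_b = π(22)²/4 = 380.13 mm². φR_n = 0.75 × 469 × 380.13 × 15 × 1 = 2005.7 kN.
Bearing (14 mm plate, F_u = 450 MPa): end bolts L_c = 31 − 24/2 = 19, R_n = min(1.2×19×14×450, 2.4×22×14×450) = 143.64 kN/bolt; interior L_c = 79 − 24 = 55, R_n = 332.64 kN/bolt. φR_n = 0.75 × (3×143.64 + 12×332.64) = 3317.0 kN.
Tension yield (gross): A_g = 217×14 = 3038 mm². φR_n = 0.90 × 345 × 3038 = 943.3 kN.
Governing: min(2005.7, 3317.0, 943.3) = 943.3 kN → gross-section yield.

943.3 kN (gross-section yield governs)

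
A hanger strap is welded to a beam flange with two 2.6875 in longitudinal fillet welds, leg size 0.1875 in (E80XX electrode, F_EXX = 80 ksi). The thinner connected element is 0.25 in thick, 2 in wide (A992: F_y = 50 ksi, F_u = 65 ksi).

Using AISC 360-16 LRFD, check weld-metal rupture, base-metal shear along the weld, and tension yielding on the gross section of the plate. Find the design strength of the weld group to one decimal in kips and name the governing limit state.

Weld metal: throat = 0.707×0.1875 = 0.13256 in, L = 2×2.6875 = 5.375 in. φR_n = 0.75 × 0.6 × 80 × 0.13256 × 5.375 = 25.7 kips.
Base metal shear (0.25 in plate): yield φR_n = 1.0×0.6×50×0.25×5.375 = 40.3 kips; rupture φR_n = 0.75×0.6×65×0.25×5.375 = 39.3 kips; take 39.3 kips (rupture).
Tension yield (gross): A_g = 2×0.25 = 0.5 in². φR_n = 0.90 × 50 × 0.5 = 22.5 kips.
Governing: min(25.7, 39.3, 22.5) = 22.5 kips → gross-section yield.

22.5 kips (gross-section yield governs)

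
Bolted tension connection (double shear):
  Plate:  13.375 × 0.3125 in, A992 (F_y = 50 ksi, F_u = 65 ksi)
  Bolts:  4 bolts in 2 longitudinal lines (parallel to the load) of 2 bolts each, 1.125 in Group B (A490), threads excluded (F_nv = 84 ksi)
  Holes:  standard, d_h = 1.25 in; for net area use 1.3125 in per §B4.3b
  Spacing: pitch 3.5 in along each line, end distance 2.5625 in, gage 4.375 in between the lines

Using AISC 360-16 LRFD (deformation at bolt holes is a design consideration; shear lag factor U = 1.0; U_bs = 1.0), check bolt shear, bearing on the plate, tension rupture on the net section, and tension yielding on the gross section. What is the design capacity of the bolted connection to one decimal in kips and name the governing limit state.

Bolt shear: A_b = π(1.125)²/4 = 0.99402 in². φR_n = 0.75 × 84 × 0.99402 × 4 × 2 = 501.0 kips.
Bearing (0.3125 in plate, F_u = 65 ksi): end bolts L_c = 2.5625 − 1.25/2 = 1.9375, R_n = min(1.2×1.9375×0.3125×65, 2.4×1.125×0.3125×65) = 47.227 kips/bolt; interior L_c = 3.5 − 1.25 = 2.25, R_n = 54.844 kips/bolt. φR_n = 0.75 × (2×47.227 + 2×54.844) = 153.1 kips.
Tension rupture (net): A_n = (13.375 − 2×1.3125)×0.3125 = 3.3594 in² (U = 1.0, A_e = A_n). φR_n = 0.75 × 65 × 3.3594 = 163.8 kips.
Tension yield (gross): A_g = 13.375×0.3125 = 4.1797 in². φR_n = 0.90 × 50 × 4.1797 = 188.1 kips.
Governing: min(501.0, 153.1, 163.8, 188.1) = 153.1 kips → bearing.

153.1 kips (bearing governs)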